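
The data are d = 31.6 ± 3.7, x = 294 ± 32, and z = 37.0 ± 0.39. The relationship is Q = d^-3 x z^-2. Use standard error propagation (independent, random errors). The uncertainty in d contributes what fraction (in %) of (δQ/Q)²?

(δQ/Q)² = (-3·δd/d)² + (1·δx/x)² + (-2·δz/z)²
  d term: (-3×0.117)² = 0.123
  x term: (1×0.109)² = 0.0118
  z term: (-2×0.0105)² = 0.000444
Total = 0.136. Share from d = 0.123/0.136 = 0.909.

90.9%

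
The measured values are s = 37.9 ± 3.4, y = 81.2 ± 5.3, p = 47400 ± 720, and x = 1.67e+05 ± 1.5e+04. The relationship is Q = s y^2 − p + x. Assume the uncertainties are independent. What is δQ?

Let w = s·y^2 = 2.5e+05. δw/w = √((1·δs/s)² + (2·δy/y)²) = √(0.00805 + 0.0170) = 0.158, so δw = 39600.
Q = w − p + x: δQ = √(δw² + δp² + δx²) = √(1.57e+09 + 5.18e+05 + 2.25e+08) = 42300

42300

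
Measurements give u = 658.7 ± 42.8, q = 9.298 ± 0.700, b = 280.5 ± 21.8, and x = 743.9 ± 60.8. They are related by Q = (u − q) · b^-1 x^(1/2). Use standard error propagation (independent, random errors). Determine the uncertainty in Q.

Let w = u − q = 649.4. δw = √(δu² + δq²) = √(1830 + 0.490) = 42.8, so δw/w = 0.0659.
Q is then a monomial in w, b, x:
δQ/Q = √((δw/w)² + (-1·δb/b)² + (½·δx/x)²) = √(0.00434 + 0.00604 + 0.00167) = 0.110
Q = 63.14, so δQ = 0.110 × 63.14 = 6.93.

6.93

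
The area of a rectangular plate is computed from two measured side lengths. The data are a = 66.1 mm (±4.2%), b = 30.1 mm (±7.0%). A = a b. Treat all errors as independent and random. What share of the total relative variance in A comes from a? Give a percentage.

26.5%

(δA/A)² = (1·δa/a)² + (1·δb/b)²
  a term: (1×0.0420)² = 0.00176
  b term: (1×0.0700)² = 0.00490
Total = 0.00666. Share from a = 0.00176/0.00666 = 0.265.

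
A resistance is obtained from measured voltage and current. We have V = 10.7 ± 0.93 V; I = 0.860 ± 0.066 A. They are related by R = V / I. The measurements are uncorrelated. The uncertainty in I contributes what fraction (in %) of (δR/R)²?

43.8%

(δR/R)² = (1·δV/V)² + (-1·δI/I)²
  V term: (1×0.0869)² = 0.00755
  I term: (-1×0.0767)² = 0.00589
Total = 0.0134. Share from I = 0.00589/0.0134 = 0.438.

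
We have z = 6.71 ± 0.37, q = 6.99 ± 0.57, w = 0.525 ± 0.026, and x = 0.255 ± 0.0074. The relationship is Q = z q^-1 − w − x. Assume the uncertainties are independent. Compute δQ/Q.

Let p = z·q^-1 = 0.960. δp/p = √((1·δz/z)² + (-1·δq/q)²) = √(0.00304 + 0.00665) = 0.0984, so δp = 0.0945.
Q = p − w − x: δQ = √(δp² + δw² + δx²) = √(0.00893 + 0.000676 + 5.48e-05) = 0.0983
Q = 0.180, so δQ/Q = 0.0983/0.180 = 0.546.

0.546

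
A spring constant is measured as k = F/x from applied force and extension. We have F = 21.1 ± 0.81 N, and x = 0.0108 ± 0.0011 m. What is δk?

213 N/m

Relative error in a monomial: (δk/k)² = Σ (nᵢ · δxᵢ/xᵢ)².
  (1·δF/F)² = (1×0.0384)² = 0.00147;  (-1·δx/x)² = (-1×0.102)² = 0.0104
δk/k = √(0.0118) = 0.109
k = 1950 N/m, so δk = 0.109 × 1950 = 213 N/m.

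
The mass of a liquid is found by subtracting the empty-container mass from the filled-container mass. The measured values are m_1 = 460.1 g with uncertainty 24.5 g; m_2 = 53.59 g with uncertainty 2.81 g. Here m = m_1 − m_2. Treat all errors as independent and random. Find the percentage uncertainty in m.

6.07%

Absolute uncertainties add in quadrature for a linear combination:
  (δm_1)² = 600;  (δm_2)² = 7.90
δm = √(608) = 24.7 g
m = 406.5 g, so δm/m = 24.7/406.5 = 0.0607.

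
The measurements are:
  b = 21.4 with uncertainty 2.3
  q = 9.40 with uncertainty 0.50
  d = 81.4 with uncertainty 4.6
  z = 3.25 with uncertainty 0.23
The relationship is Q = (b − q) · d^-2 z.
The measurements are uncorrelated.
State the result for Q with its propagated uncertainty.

0.00589 ± 0.00140

Let u = b − q = 12.0. δu = √(δb² + δq²) = √(5.29 + 0.250) = 2.35, so δu/u = 0.196.
Q is then a monomial in u, d, z:
δQ/Q = √((δu/u)² + (-2·δd/d)² + (1·δz/z)²) = √(0.0385 + 0.0128 + 0.00501) = 0.237
Q = 0.00589, so δQ = 0.237 × 0.00589 = 0.00140.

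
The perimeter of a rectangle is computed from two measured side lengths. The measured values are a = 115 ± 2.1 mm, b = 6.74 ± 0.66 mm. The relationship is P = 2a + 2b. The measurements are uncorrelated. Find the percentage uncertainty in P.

1.81%

Absolute uncertainties add in quadrature for a linear combination:
  (2·δa)² = 17.6;  (2·δb)² = 1.74
δP = √(19.4) = 4.40 mm
P = 243 mm, so δP/P = 4.40/243 = 0.0181.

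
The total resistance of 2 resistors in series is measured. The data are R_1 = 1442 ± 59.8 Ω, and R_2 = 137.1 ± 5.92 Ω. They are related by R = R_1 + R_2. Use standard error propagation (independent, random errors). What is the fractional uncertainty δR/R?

For a sum/difference, combine absolute errors in quadrature:
  (δR_1)² = 3580;  (δR_2)² = 35.0
δR = √(3610) = 60.1 Ω
R = 1579 Ω, so δR/R = 60.1/1579 = 0.0381.

0.0381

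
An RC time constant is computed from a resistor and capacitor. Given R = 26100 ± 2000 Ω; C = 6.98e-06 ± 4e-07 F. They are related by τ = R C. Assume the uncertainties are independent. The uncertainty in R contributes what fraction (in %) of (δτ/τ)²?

(δτ/τ)² = (1·δR/R)² + (1·δC/C)²
  R term: (1×0.0766)² = 0.00587
  C term: (1×0.0573)² = 0.00328
Total = 0.00916. Share from R = 0.00587/0.00916 = 0.641.

64.1%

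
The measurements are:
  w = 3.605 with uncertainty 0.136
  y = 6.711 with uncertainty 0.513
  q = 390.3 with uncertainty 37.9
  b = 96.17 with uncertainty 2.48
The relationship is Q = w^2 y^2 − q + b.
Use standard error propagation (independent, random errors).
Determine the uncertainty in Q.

107

Let p = w^2·y^2 = 585.3. δp/p = √((2·δw/w)² + (2·δy/y)²) = √(0.00569 + 0.0234) = 0.170, so δp = 99.8.
Q = p − q + b: δQ = √(δp² + δq² + δb²) = √(9960 + 1440 + 6.15) = 107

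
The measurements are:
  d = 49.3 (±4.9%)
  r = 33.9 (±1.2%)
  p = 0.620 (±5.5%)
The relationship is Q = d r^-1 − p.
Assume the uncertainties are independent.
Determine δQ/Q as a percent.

Let w = d·r^-1 = 1.45. δw/w = √((1·δd/d)² + (-1·δr/r)²) = √(0.00240 + 0.000144) = 0.0504, so δw = 0.0734.
Q = w − p: δQ = √(δw² + δp²) = √(0.00538 + 0.00116) = 0.0809
Q = 0.834, so δQ/Q = 0.0809/0.834 = 0.0970.

9.70%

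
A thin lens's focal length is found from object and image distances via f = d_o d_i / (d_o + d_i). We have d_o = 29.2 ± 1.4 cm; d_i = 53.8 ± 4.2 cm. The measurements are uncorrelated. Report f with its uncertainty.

18.9 ± 0.785 cm

∂f/∂d_o = (d_i/(d_o+d_i))² = 0.420;  ∂f/∂d_i = (d_o/(d_o+d_i))² = 0.124
δf = √((∂f/∂d_o · δd_o)² + (∂f/∂d_i · δd_i)²) = √(0.346 + 0.270) = 0.785 cm
f = 18.9 cm.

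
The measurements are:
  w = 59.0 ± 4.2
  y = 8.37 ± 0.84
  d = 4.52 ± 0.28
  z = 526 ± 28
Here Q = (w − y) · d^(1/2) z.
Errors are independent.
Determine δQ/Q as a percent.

Let u = w − y = 50.6. δu = √(δw² + δy²) = √(17.6 + 0.706) = 4.28, so δu/u = 0.0846.
Q is then a monomial in u, d, z:
δQ/Q = √((δu/u)² + (½·δd/d)² + (1·δz/z)²) = √(0.00716 + 0.000959 + 0.00283) = 0.105

10.5%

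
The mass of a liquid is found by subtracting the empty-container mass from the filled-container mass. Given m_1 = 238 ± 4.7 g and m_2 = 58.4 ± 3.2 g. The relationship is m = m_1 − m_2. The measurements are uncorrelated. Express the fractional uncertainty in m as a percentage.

3.17%

Absolute uncertainties add in quadrature for a linear combination:
  (δm_1)² = 22.1;  (δm_2)² = 10.2
δm = √(32.3) = 5.69 g
m = 180 g, so δm/m = 5.69/180 = 0.0317.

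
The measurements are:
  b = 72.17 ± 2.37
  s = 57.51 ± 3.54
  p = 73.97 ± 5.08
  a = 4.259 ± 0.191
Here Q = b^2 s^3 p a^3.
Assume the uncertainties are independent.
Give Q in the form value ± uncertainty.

(5.661 ± 1.40) × 10^12

For a monomial Q ∝ b^2, s^3, p, a^3, fractional errors add in quadrature:
  (2·δb/b)² = (2×0.0328)² = 0.00431;  (3·δs/s)² = (3×0.0616)² = 0.0341;  (1·δp/p)² = (1×0.0687)² = 0.00472;  (3·δa/a)² = (3×0.0448)² = 0.0181
δQ/Q = √(0.0612) = 0.247
Q = 5.661e+12, so δQ = 0.247 × 5.661e+12 = 1.4e+12.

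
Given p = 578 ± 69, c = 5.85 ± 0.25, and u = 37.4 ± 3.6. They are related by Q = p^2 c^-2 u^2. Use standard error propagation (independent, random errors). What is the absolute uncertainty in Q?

4.35e+06

For a monomial Q ∝ p^2, c^-2, u^2, fractional errors add in quadrature:
  (2·δp/p)² = (2×0.119)² = 0.0570;  (-2·δc/c)² = (-2×0.0427)² = 0.00731;  (2·δu/u)² = (2×0.0963)² = 0.0371
δQ/Q = √(0.101) = 0.318
Q = 1.37e+07, so δQ = 0.318 × 1.37e+07 = 4.35e+06.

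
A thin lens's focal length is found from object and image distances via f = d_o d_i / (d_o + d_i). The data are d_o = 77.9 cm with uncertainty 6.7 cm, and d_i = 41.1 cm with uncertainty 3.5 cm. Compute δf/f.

∂f/∂d_o = (d_i/(d_o+d_i))² = 0.119;  ∂f/∂d_i = (d_o/(d_o+d_i))² = 0.429
δf = √((∂f/∂d_o · δd_o)² + (∂f/∂d_i · δd_i)²) = √(0.639 + 2.25) = 1.70 cm
f = 26.9 cm, so δf/f = 1.70/26.9 = 0.0632.

0.0632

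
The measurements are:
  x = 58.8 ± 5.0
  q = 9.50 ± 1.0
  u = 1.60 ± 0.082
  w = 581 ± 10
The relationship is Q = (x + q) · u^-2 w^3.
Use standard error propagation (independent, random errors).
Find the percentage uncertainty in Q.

Let h = x + q = 68.3. δh = √(δx² + δq²) = √(25.0 + 1.00) = 5.10, so δh/h = 0.0747.
Q is then a monomial in h, u, w:
δQ/Q = √((δh/h)² + (-2·δu/u)² + (3·δw/w)²) = √(0.00557 + 0.0105 + 0.00267) = 0.137

13.7%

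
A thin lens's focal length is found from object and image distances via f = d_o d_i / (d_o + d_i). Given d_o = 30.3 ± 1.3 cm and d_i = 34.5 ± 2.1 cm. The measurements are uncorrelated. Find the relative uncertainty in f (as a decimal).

∂f/∂d_o = (d_i/(d_o+d_i))² = 0.283;  ∂f/∂d_i = (d_o/(d_o+d_i))² = 0.219
δf = √((∂f/∂d_o · δd_o)² + (∂f/∂d_i · δd_i)²) = √(0.136 + 0.211) = 0.589 cm
f = 16.1 cm, so δf/f = 0.589/16.1 = 0.0365.

0.0365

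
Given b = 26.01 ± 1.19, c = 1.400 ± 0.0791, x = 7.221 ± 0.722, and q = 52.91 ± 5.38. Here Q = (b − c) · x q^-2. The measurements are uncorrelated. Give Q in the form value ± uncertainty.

Let u = b − c = 24.61. δu = √(δb² + δc²) = √(1.42 + 0.00626) = 1.19, so δu/u = 0.0485.
Q is then a monomial in u, x, q:
δQ/Q = √((δu/u)² + (1·δx/x)² + (-2·δq/q)²) = √(0.00235 + 0.01000 + 0.0414) = 0.232
Q = 0.06348, so δQ = 0.232 × 0.06348 = 0.0147.

0.06348 ± 0.0147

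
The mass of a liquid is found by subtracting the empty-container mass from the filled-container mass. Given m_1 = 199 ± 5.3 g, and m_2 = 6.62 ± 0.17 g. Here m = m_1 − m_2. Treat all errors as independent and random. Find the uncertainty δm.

Sums and differences: (δm)² = Σ (cᵢ δxᵢ)².
  (δm_1)² = 28.1;  (δm_2)² = 0.0289
δm = √(28.1) = 5.30 g

5.30 g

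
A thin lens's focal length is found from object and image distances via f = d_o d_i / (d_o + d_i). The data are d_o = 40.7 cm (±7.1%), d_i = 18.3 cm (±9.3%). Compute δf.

0.856 cm

∂f/∂d_o = (d_i/(d_o+d_i))² = 0.0962;  ∂f/∂d_i = (d_o/(d_o+d_i))² = 0.476
δf = √((∂f/∂d_o · δd_o)² + (∂f/∂d_i · δd_i)²) = √(0.0773 + 0.656) = 0.856 cm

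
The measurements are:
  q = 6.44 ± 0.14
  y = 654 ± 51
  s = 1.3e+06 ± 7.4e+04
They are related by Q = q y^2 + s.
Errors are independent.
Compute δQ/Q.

0.109

Let p = q·y^2 = 2.75e+06. δp/p = √((1·δq/q)² + (2·δy/y)²) = √(0.000473 + 0.0243) = 0.157, so δp = 4.34e+05.
Q = p + s: δQ = √(δp² + δs²) = √(1.88e+11 + 5.48e+09) = 4.4e+05
Q = 4.05e+06, so δQ/Q = 4.4e+05/4.05e+06 = 0.109.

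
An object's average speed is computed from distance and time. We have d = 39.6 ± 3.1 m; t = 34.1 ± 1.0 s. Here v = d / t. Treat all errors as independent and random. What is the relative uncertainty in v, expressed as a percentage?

8.36%

Relative error in a monomial: (δv/v)² = Σ (nᵢ · δxᵢ/xᵢ)².
  (1·δd/d)² = (1×0.0783)² = 0.00613;  (-1·δt/t)² = (-1×0.0293)² = 0.000860
δv/v = √(0.00699) = 0.0836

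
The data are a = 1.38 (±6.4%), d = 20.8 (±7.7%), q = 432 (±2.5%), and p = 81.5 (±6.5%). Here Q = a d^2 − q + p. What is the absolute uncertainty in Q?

100

Let w = a·d^2 = 597. δw/w = √((1·δa/a)² + (2·δd/d)²) = √(0.00410 + 0.0237) = 0.167, so δw = 99.6.
Q = w − q + p: δQ = √(δw² + δq² + δp²) = √(9910 + 117 + 28.1) = 100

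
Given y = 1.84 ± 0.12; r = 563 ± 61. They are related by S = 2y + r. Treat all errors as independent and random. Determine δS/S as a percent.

Absolute uncertainties add in quadrature for a linear combination:
  (2·δy)² = 0.0576;  (δr)² = 3720
δS = √(3720) = 61.0
S = 567, so δS/S = 61.0/567 = 0.108.

10.8%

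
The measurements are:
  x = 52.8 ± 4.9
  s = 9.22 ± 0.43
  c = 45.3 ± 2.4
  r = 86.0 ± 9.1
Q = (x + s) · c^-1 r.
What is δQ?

Let u = x + s = 62.0. δu = √(δx² + δs²) = √(24.0 + 0.185) = 4.92, so δu/u = 0.0793.
Q is then a monomial in u, c, r:
δQ/Q = √((δu/u)² + (-1·δc/c)² + (1·δr/r)²) = √(0.00629 + 0.00281 + 0.0112) = 0.142
Q = 118, so δQ = 0.142 × 118 = 16.8.

16.8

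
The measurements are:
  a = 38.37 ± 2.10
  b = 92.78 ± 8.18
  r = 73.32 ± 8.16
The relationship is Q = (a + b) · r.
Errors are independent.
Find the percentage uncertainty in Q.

12.9%

Let u = a + b = 131.2. δu = √(δa² + δb²) = √(4.41 + 66.9) = 8.45, so δu/u = 0.0644.
Q is then a monomial in u, r:
δQ/Q = √((δu/u)² + (1·δr/r)²) = √(0.00415 + 0.0124) = 0.129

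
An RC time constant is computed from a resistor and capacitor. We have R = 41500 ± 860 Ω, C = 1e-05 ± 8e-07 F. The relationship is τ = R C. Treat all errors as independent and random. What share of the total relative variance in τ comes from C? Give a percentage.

(δτ/τ)² = (1·δR/R)² + (1·δC/C)²
  R term: (1×0.0207)² = 0.000429
  C term: (1×0.0800)² = 0.00640
Total = 0.00683. Share from C = 0.00640/0.00683 = 0.937.

93.7%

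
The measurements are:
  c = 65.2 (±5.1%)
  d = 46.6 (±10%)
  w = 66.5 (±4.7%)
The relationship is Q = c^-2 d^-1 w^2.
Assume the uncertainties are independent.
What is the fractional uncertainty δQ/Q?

For a monomial Q ∝ c^-2, d^-1, w^2, fractional errors add in quadrature:
  (-2·δc/c)² = (-2×0.0510)² = 0.0104;  (-1·δd/d)² = (-1×0.100)² = 0.0100;  (2·δw/w)² = (2×0.0470)² = 0.00884
δQ/Q = √(0.0292) = 0.171

0.171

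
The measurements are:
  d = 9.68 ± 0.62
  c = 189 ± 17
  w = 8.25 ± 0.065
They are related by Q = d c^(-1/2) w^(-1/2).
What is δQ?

0.0192

Products/powers → add relative errors in quadrature, weighted by exponent:
  (1·δd/d)² = (1×0.0640)² = 0.00410;  (−½·δc/c)² = (-0.5×0.0899)² = 0.00202;  (−½·δw/w)² = (-0.5×0.00788)² = 1.55e-05
δQ/Q = √(0.00614) = 0.0784
Q = 0.245, so δQ = 0.0784 × 0.245 = 0.0192.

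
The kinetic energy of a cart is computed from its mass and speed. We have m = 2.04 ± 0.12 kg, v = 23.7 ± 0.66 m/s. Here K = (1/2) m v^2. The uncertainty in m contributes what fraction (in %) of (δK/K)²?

(δK/K)² = (1·δm/m)² + (2·δv/v)²
  m term: (1×0.0588)² = 0.00346
  v term: (2×0.0278)² = 0.00310
Total = 0.00656. Share from m = 0.00346/0.00656 = 0.527.

52.7%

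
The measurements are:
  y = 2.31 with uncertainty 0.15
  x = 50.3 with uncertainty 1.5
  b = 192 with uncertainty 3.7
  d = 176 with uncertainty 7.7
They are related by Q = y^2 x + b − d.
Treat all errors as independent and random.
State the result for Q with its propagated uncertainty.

Let p = y^2·x = 268. δp/p = √((2·δy/y)² + (1·δx/x)²) = √(0.0169 + 0.000889) = 0.133, so δp = 35.8.
Q = p + b − d: δQ = √(δp² + δb² + δd²) = √(1280 + 13.7 + 59.3) = 36.8
Q = 284.

284 ± 36.8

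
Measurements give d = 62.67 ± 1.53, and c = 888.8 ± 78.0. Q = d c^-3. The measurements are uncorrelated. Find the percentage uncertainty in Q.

26.4%

Since Q is a product/quotient, work with relative uncertainties:
  (1·δd/d)² = (1×0.0244)² = 0.000596;  (-3·δc/c)² = (-3×0.0878)² = 0.0693
δQ/Q = √(0.0699) = 0.264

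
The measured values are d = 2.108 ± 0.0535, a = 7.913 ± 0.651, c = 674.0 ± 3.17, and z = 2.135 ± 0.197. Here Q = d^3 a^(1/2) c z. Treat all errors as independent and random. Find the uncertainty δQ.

4800

Each factor contributes (exponent × relative error)² to (δQ/Q)²:
  (3·δd/d)² = (3×0.0254)² = 0.00580;  (½·δa/a)² = (0.5×0.0823)² = 0.00169;  (1·δc/c)² = (1×0.00470)² = 2.21e-05;  (1·δz/z)² = (1×0.0923)² = 0.00851
δQ/Q = √(0.0160) = 0.127
Q = 37920, so δQ = 0.127 × 37920 = 4800.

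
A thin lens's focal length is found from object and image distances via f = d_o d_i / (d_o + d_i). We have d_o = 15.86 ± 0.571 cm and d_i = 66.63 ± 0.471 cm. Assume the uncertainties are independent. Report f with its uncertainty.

12.81 ± 0.373 cm

∂f/∂d_o = (d_i/(d_o+d_i))² = 0.652;  ∂f/∂d_i = (d_o/(d_o+d_i))² = 0.0370
δf = √((∂f/∂d_o · δd_o)² + (∂f/∂d_i · δd_i)²) = √(0.139 + 0.000303) = 0.373 cm
f = 12.81 cm.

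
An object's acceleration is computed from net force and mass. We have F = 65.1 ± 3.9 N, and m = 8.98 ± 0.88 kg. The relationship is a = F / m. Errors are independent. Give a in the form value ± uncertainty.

For a monomial a ∝ F, m^-1, fractional errors add in quadrature:
  (1·δF/F)² = (1×0.0599)² = 0.00359;  (-1·δm/m)² = (-1×0.0980)² = 0.00960
δa/a = √(0.0132) = 0.115
a = 7.25 m/s^2, so δa = 0.115 × 7.25 = 0.833 m/s^2.

7.25 ± 0.833 m/s^2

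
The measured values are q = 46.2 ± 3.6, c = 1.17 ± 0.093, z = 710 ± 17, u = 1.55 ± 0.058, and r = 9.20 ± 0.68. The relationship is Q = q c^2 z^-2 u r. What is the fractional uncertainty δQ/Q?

Since Q is a product/quotient, work with relative uncertainties:
  (1·δq/q)² = (1×0.0779)² = 0.00607;  (2·δc/c)² = (2×0.0795)² = 0.0253;  (-2·δz/z)² = (-2×0.0239)² = 0.00229;  (1·δu/u)² = (1×0.0374)² = 0.00140;  (1·δr/r)² = (1×0.0739)² = 0.00546
δQ/Q = √(0.0405) = 0.201

0.201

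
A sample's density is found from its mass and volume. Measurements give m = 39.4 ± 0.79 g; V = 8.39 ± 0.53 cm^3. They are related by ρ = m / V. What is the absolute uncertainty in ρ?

0.311 g/cm^3

Since ρ is a product/quotient, work with relative uncertainties:
  (1·δm/m)² = (1×0.0201)² = 0.000402;  (-1·δV/V)² = (-1×0.0632)² = 0.00399
δρ/ρ = √(0.00439) = 0.0663
ρ = 4.70 g/cm^3, so δρ = 0.0663 × 4.70 = 0.311 g/cm^3.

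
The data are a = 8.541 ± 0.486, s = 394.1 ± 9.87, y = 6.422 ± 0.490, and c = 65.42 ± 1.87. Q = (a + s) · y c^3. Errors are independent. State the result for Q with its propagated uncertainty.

Let u = a + s = 402.6. δu = √(δa² + δs²) = √(0.236 + 97.4) = 9.88, so δu/u = 0.0245.
Q is then a monomial in u, y, c:
δQ/Q = √((δu/u)² + (1·δy/y)² + (3·δc/c)²) = √(0.000602 + 0.00582 + 0.00735) = 0.117
Q = 7.24e+08, so δQ = 0.117 × 7.24e+08 = 8.5e+07.

(7.240 ± 0.850) × 10^8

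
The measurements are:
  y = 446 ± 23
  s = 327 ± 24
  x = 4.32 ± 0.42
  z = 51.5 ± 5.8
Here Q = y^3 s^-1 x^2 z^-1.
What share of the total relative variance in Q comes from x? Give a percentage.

47.4%

(δQ/Q)² = (3·δy/y)² + (-1·δs/s)² + (2·δx/x)² + (-1·δz/z)²
  y term: (3×0.0516)² = 0.0239
  s term: (-1×0.0734)² = 0.00539
  x term: (2×0.0972)² = 0.0378
  z term: (-1×0.113)² = 0.0127
Total = 0.0798. Share from x = 0.0378/0.0798 = 0.474.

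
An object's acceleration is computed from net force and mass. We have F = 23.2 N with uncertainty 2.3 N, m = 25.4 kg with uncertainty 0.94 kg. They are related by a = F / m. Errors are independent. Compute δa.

0.0967 m/s^2

For a monomial a ∝ F, m^-1, fractional errors add in quadrature:
  (1·δF/F)² = (1×0.0991)² = 0.00983;  (-1·δm/m)² = (-1×0.0370)² = 0.00137
δa/a = √(0.0112) = 0.106
a = 0.913 m/s^2, so δa = 0.106 × 0.913 = 0.0967 m/s^2.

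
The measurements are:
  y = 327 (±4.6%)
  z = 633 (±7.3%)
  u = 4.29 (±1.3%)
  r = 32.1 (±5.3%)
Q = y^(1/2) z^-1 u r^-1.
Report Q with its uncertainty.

0.00382 ± 0.000359

Q is a product of powers, so relative uncertainties combine in quadrature:
  (½·δy/y)² = (0.5×0.0460)² = 0.000529;  (-1·δz/z)² = (-1×0.0730)² = 0.00533;  (1·δu/u)² = (1×0.0130)² = 0.000169;  (-1·δr/r)² = (-1×0.0530)² = 0.00281
δQ/Q = √(0.00884) = 0.0940
Q = 0.00382, so δQ = 0.0940 × 0.00382 = 0.000359.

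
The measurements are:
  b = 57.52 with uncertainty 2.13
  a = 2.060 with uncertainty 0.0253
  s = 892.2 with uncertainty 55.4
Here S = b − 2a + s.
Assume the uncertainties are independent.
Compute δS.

55.4

Sums and differences: (δS)² = Σ (cᵢ δxᵢ)².
  (δb)² = 4.54;  (2·δa)² = 0.00256;  (δs)² = 3070
δS = √(3070) = 55.4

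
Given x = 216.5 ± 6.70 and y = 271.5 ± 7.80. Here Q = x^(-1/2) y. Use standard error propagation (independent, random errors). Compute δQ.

Relative error in a monomial: (δQ/Q)² = Σ (nᵢ · δxᵢ/xᵢ)².
  (−½·δx/x)² = (-0.5×0.0309)² = 0.000239;  (1·δy/y)² = (1×0.0287)² = 0.000825
δQ/Q = √(0.00106) = 0.0326
Q = 18.45, so δQ = 0.0326 × 18.45 = 0.602.

0.602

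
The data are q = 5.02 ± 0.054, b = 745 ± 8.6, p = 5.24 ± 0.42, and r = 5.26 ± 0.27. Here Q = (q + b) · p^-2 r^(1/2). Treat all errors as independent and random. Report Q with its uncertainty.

62.6 ± 10.2

Let u = q + b = 750. δu = √(δq² + δb²) = √(0.00292 + 74.0) = 8.60, so δu/u = 0.0115.
Q is then a monomial in u, p, r:
δQ/Q = √((δu/u)² + (-2·δp/p)² + (½·δr/r)²) = √(0.000131 + 0.0257 + 0.000659) = 0.163
Q = 62.6, so δQ = 0.163 × 62.6 = 10.2.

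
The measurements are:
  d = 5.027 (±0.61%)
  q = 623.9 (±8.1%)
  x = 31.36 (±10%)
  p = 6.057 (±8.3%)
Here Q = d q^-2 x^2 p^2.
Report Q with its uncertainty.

0.4660 ± 0.143

Relative error in a monomial: (δQ/Q)² = Σ (nᵢ · δxᵢ/xᵢ)².
  (1·δd/d)² = (1×0.00610)² = 3.72e-05;  (-2·δq/q)² = (-2×0.0810)² = 0.0262;  (2·δx/x)² = (2×0.100)² = 0.0400;  (2·δp/p)² = (2×0.0830)² = 0.0276
δQ/Q = √(0.0938) = 0.306
Q = 0.4660, so δQ = 0.306 × 0.4660 = 0.143.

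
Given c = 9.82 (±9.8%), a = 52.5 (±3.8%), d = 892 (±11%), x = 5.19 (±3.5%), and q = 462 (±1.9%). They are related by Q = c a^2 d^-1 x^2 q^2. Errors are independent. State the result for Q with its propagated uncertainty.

Each factor contributes (exponent × relative error)² to (δQ/Q)²:
  (1·δc/c)² = (1×0.0980)² = 0.00960;  (2·δa/a)² = (2×0.0380)² = 0.00578;  (-1·δd/d)² = (-1×0.110)² = 0.0121;  (2·δx/x)² = (2×0.0350)² = 0.00490;  (2·δq/q)² = (2×0.0190)² = 0.00144
δQ/Q = √(0.0338) = 0.184
Q = 1.74e+08, so δQ = 0.184 × 1.74e+08 = 3.21e+07.

(1.74 ± 0.321) × 10^8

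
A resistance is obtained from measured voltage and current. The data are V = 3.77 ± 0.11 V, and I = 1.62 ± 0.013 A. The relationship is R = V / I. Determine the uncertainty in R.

0.0704 Ω

Each factor contributes (exponent × relative error)² to (δR/R)²:
  (1·δV/V)² = (1×0.0292)² = 0.000851;  (-1·δI/I)² = (-1×0.00802)² = 6.44e-05
δR/R = √(0.000916) = 0.0303
R = 2.33 Ω, so δR = 0.0303 × 2.33 = 0.0704 Ω.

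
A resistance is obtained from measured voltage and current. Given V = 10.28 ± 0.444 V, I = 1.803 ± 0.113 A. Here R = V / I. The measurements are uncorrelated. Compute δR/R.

0.0761

R is a product of powers, so relative uncertainties combine in quadrature:
  (1·δV/V)² = (1×0.0432)² = 0.00187;  (-1·δI/I)² = (-1×0.0627)² = 0.00393
δR/R = √(0.00579) = 0.0761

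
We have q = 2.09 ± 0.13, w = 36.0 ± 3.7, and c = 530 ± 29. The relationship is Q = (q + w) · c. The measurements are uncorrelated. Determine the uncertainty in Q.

2250

Let u = q + w = 38.1. δu = √(δq² + δw²) = √(0.0169 + 13.7) = 3.70, so δu/u = 0.0972.
Q is then a monomial in u, c:
δQ/Q = √((δu/u)² + (1·δc/c)²) = √(0.00945 + 0.00299) = 0.112
Q = 20200, so δQ = 0.112 × 20200 = 2250.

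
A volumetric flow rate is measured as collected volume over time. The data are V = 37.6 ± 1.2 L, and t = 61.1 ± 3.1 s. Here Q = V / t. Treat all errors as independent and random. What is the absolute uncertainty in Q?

Products/powers → add relative errors in quadrature, weighted by exponent:
  (1·δV/V)² = (1×0.0319)² = 0.00102;  (-1·δt/t)² = (-1×0.0507)² = 0.00257
δQ/Q = √(0.00359) = 0.0599
Q = 0.615 L/s, so δQ = 0.0599 × 0.615 = 0.0369 L/s.

0.0369 L/s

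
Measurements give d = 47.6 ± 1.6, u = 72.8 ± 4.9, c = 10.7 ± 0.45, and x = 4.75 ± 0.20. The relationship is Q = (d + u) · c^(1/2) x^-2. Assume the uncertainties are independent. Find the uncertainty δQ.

Let w = d + u = 120. δw = √(δd² + δu²) = √(2.56 + 24.0) = 5.15, so δw/w = 0.0428.
Q is then a monomial in w, c, x:
δQ/Q = √((δw/w)² + (½·δc/c)² + (-2·δx/x)²) = √(0.00183 + 0.000442 + 0.00709) = 0.0968
Q = 17.5, so δQ = 0.0968 × 17.5 = 1.69.

1.69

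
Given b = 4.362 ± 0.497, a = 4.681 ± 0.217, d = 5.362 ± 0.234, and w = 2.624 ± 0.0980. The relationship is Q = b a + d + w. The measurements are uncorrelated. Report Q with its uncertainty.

Let p = b·a = 20.42. δp/p = √((1·δb/b)² + (1·δa/a)²) = √(0.0130 + 0.00215) = 0.123, so δp = 2.51.
Q = p + d + w: δQ = √(δp² + δd² + δw²) = √(6.31 + 0.0548 + 0.00960) = 2.52
Q = 28.40.

28.40 ± 2.52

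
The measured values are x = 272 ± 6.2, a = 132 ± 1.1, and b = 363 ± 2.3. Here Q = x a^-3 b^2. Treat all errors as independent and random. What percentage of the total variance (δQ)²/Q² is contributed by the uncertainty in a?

47.9%

(δQ/Q)² = (1·δx/x)² + (-3·δa/a)² + (2·δb/b)²
  x term: (1×0.0228)² = 0.000520
  a term: (-3×0.00833)² = 0.000625
  b term: (2×0.00634)² = 0.000161
Total = 0.00131. Share from a = 0.000625/0.00131 = 0.479.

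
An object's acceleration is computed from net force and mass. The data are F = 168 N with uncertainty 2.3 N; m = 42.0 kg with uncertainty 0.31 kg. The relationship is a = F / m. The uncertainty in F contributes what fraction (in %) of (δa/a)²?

(δa/a)² = (1·δF/F)² + (-1·δm/m)²
  F term: (1×0.0137)² = 0.000187
  m term: (-1×0.00738)² = 5.45e-05
Total = 0.000242. Share from F = 0.000187/0.000242 = 0.775.

77.5%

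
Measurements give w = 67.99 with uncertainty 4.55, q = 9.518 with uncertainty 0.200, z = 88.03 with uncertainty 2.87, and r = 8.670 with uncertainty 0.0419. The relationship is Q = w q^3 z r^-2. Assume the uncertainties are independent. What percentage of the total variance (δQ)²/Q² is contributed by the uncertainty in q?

41.4%

(δQ/Q)² = (1·δw/w)² + (3·δq/q)² + (1·δz/z)² + (-2·δr/r)²
  w term: (1×0.0669)² = 0.00448
  q term: (3×0.0210)² = 0.00397
  z term: (1×0.0326)² = 0.00106
  r term: (-2×0.00483)² = 9.34e-05
Total = 0.00961. Share from q = 0.00397/0.00961 = 0.414.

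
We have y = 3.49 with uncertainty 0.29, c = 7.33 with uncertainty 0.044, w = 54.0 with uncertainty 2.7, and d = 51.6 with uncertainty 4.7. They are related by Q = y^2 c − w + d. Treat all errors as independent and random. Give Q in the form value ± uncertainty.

86.9 ± 15.8

Let p = y^2·c = 89.3. δp/p = √((2·δy/y)² + (1·δc/c)²) = √(0.0276 + 3.6e-05) = 0.166, so δp = 14.8.
Q = p − w + d: δQ = √(δp² + δw² + δd²) = √(220 + 7.29 + 22.1) = 15.8
Q = 86.9.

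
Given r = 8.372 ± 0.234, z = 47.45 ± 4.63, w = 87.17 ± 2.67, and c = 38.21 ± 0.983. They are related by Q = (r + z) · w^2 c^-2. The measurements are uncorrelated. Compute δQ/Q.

0.115

Let u = r + z = 55.82. δu = √(δr² + δz²) = √(0.0548 + 21.4) = 4.64, so δu/u = 0.0830.
Q is then a monomial in u, w, c:
δQ/Q = √((δu/u)² + (2·δw/w)² + (-2·δc/c)²) = √(0.00690 + 0.00375 + 0.00265) = 0.115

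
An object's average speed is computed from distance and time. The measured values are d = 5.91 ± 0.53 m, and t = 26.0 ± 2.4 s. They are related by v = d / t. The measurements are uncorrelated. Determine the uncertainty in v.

0.0293 m/s

v is a product of powers, so relative uncertainties combine in quadrature:
  (1·δd/d)² = (1×0.0897)² = 0.00804;  (-1·δt/t)² = (-1×0.0923)² = 0.00852
δv/v = √(0.0166) = 0.129
v = 0.227 m/s, so δv = 0.129 × 0.227 = 0.0293 m/s.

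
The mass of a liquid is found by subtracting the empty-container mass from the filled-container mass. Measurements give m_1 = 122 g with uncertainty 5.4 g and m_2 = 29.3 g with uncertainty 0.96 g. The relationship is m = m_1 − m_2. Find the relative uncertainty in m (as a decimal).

For a sum/difference, combine absolute errors in quadrature:
  (δm_1)² = 29.2;  (δm_2)² = 0.922
δm = √(30.1) = 5.48 g
m = 92.7 g, so δm/m = 5.48/92.7 = 0.0592.

0.0592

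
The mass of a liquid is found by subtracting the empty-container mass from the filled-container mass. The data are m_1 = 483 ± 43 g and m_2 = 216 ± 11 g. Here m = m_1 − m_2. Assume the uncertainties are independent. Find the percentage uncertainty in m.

16.6%

For a sum/difference, combine absolute errors in quadrature:
  (δm_1)² = 1850;  (δm_2)² = 121
δm = √(1970) = 44.4 g
m = 267 g, so δm/m = 44.4/267 = 0.166.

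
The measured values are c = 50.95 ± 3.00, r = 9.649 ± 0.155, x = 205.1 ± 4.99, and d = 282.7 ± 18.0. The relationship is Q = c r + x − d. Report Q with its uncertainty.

Let p = c·r = 491.6. δp/p = √((1·δc/c)² + (1·δr/r)²) = √(0.00347 + 0.000258) = 0.0610, so δp = 30.0.
Q = p + x − d: δQ = √(δp² + δx² + δd²) = √(900 + 24.9 + 324) = 35.3
Q = 414.0.

414.0 ± 35.3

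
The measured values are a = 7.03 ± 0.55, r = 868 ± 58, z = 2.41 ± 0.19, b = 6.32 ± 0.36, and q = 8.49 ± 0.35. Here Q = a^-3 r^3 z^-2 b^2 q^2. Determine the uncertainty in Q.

Relative error in a monomial: (δQ/Q)² = Σ (nᵢ · δxᵢ/xᵢ)².
  (-3·δa/a)² = (-3×0.0782)² = 0.0551;  (3·δr/r)² = (3×0.0668)² = 0.0402;  (-2·δz/z)² = (-2×0.0788)² = 0.0249;  (2·δb/b)² = (2×0.0570)² = 0.0130;  (2·δq/q)² = (2×0.0412)² = 0.00680
δQ/Q = √(0.140) = 0.374
Q = 9.33e+08, so δQ = 0.374 × 9.33e+08 = 3.49e+08.

3.49e+08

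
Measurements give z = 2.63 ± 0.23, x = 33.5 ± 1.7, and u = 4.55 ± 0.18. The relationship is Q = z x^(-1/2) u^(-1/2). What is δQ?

0.0199

Since Q is a product/quotient, work with relative uncertainties:
  (1·δz/z)² = (1×0.0875)² = 0.00765;  (−½·δx/x)² = (-0.5×0.0507)² = 0.000644;  (−½·δu/u)² = (-0.5×0.0396)² = 0.000391
δQ/Q = √(0.00868) = 0.0932
Q = 0.213, so δQ = 0.0932 × 0.213 = 0.0199.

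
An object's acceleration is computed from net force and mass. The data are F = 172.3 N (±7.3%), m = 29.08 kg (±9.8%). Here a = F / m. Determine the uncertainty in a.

0.724 m/s^2

Since a is a product/quotient, work with relative uncertainties:
  (1·δF/F)² = (1×0.0730)² = 0.00533;  (-1·δm/m)² = (-1×0.0980)² = 0.00960
δa/a = √(0.0149) = 0.122
a = 5.925 m/s^2, so δa = 0.122 × 5.925 = 0.724 m/s^2.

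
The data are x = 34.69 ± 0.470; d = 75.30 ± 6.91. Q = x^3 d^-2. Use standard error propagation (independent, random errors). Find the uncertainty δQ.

1.38

Relative error in a monomial: (δQ/Q)² = Σ (nᵢ · δxᵢ/xᵢ)².
  (3·δx/x)² = (3×0.0135)² = 0.00165;  (-2·δd/d)² = (-2×0.0918)² = 0.0337
δQ/Q = √(0.0353) = 0.188
Q = 7.362, so δQ = 0.188 × 7.362 = 1.38.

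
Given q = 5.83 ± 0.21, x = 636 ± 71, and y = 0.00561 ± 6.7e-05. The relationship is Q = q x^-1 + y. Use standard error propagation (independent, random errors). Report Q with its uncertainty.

0.0148 ± 0.00108

Let p = q·x^-1 = 0.00917. δp/p = √((1·δq/q)² + (-1·δx/x)²) = √(0.00130 + 0.0125) = 0.117, so δp = 0.00108.
Q = p + y: δQ = √(δp² + δy²) = √(1.16e-06 + 4.49e-09) = 0.00108
Q = 0.0148.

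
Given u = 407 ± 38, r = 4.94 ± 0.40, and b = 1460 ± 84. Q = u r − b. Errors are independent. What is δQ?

Let p = u·r = 2010. δp/p = √((1·δu/u)² + (1·δr/r)²) = √(0.00872 + 0.00656) = 0.124, so δp = 248.
Q = p − b: δQ = √(δp² + δb²) = √(61700 + 7060) = 262

262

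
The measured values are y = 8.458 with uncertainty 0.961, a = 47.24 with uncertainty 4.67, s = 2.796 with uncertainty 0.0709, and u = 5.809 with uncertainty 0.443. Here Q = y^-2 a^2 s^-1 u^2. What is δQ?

127

For a monomial Q ∝ y^-2, a^2, s^-1, u^2, fractional errors add in quadrature:
  (-2·δy/y)² = (-2×0.114)² = 0.0516;  (2·δa/a)² = (2×0.0989)² = 0.0391;  (-1·δs/s)² = (-1×0.0254)² = 0.000643;  (2·δu/u)² = (2×0.0763)² = 0.0233
δQ/Q = √(0.115) = 0.339
Q = 376.5, so δQ = 0.339 × 376.5 = 127.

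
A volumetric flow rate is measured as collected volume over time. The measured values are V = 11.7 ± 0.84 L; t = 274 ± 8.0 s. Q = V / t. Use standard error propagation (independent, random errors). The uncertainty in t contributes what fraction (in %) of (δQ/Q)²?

14.2%

(δQ/Q)² = (1·δV/V)² + (-1·δt/t)²
  V term: (1×0.0718)² = 0.00515
  t term: (-1×0.0292)² = 0.000852
Total = 0.00601. Share from t = 0.000852/0.00601 = 0.142.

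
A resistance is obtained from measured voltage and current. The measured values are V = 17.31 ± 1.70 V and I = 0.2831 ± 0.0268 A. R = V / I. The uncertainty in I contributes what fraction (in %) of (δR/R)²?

(δR/R)² = (1·δV/V)² + (-1·δI/I)²
  V term: (1×0.0982)² = 0.00965
  I term: (-1×0.0947)² = 0.00896
Total = 0.0186. Share from I = 0.00896/0.0186 = 0.482.

48.2%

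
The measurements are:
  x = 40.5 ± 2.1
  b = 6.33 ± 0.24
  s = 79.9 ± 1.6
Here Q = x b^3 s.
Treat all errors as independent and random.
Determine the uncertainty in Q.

1.04e+05

Each factor contributes (exponent × relative error)² to (δQ/Q)²:
  (1·δx/x)² = (1×0.0519)² = 0.00269;  (3·δb/b)² = (3×0.0379)² = 0.0129;  (1·δs/s)² = (1×0.0200)² = 0.000401
δQ/Q = √(0.0160) = 0.127
Q = 8.21e+05, so δQ = 0.127 × 8.21e+05 = 1.04e+05.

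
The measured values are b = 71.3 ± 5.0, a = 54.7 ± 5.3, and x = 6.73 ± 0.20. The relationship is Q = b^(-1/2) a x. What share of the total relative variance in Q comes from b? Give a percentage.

10.7%

(δQ/Q)² = (−½·δb/b)² + (1·δa/a)² + (1·δx/x)²
  b term: (-0.5×0.0701)² = 0.00123
  a term: (1×0.0969)² = 0.00939
  x term: (1×0.0297)² = 0.000883
Total = 0.0115. Share from b = 0.00123/0.0115 = 0.107.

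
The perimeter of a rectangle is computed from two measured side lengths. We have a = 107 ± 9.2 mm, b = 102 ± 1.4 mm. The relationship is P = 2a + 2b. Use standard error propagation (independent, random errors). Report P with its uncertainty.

418 ± 18.6 mm

Sums and differences: (δP)² = Σ (cᵢ δxᵢ)².
  (2·δa)² = 339;  (2·δb)² = 7.84
δP = √(346) = 18.6 mm
P = 418 mm.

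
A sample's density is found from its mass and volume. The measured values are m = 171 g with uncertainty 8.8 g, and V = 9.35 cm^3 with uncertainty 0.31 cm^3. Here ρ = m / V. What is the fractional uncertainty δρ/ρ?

0.0612

Each factor contributes (exponent × relative error)² to (δρ/ρ)²:
  (1·δm/m)² = (1×0.0515)² = 0.00265;  (-1·δV/V)² = (-1×0.0332)² = 0.00110
δρ/ρ = √(0.00375) = 0.0612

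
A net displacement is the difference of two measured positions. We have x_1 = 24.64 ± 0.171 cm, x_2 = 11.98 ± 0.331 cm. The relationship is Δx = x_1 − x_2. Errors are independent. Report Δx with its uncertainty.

For a sum/difference, combine absolute errors in quadrature:
  (δx_1)² = 0.0292;  (δx_2)² = 0.110
δΔx = √(0.139) = 0.373 cm
Δx = 12.66 cm.

12.66 ± 0.373 cm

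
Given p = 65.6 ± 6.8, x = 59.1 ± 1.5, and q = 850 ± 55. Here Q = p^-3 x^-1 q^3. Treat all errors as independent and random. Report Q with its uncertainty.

Each factor contributes (exponent × relative error)² to (δQ/Q)²:
  (-3·δp/p)² = (-3×0.104)² = 0.0967;  (-1·δx/x)² = (-1×0.0254)² = 0.000644;  (3·δq/q)² = (3×0.0647)² = 0.0377
δQ/Q = √(0.135) = 0.367
Q = 36.8, so δQ = 0.367 × 36.8 = 13.5.

36.8 ± 13.5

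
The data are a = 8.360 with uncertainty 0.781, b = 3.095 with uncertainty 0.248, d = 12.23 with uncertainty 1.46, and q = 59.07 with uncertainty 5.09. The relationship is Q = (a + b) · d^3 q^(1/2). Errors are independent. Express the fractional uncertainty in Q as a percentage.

36.8%

Let u = a + b = 11.46. δu = √(δa² + δb²) = √(0.610 + 0.0615) = 0.819, so δu/u = 0.0715.
Q is then a monomial in u, d, q:
δQ/Q = √((δu/u)² + (3·δd/d)² + (½·δq/q)²) = √(0.00512 + 0.128 + 0.00186) = 0.368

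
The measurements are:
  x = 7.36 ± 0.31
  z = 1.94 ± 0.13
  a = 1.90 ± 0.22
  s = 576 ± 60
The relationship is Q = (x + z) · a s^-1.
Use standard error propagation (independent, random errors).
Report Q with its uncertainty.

0.0307 ± 0.00490

Let u = x + z = 9.30. δu = √(δx² + δz²) = √(0.0961 + 0.0169) = 0.336, so δu/u = 0.0361.
Q is then a monomial in u, a, s:
δQ/Q = √((δu/u)² + (1·δa/a)² + (-1·δs/s)²) = √(0.00131 + 0.0134 + 0.0109) = 0.160
Q = 0.0307, so δQ = 0.160 × 0.0307 = 0.00490.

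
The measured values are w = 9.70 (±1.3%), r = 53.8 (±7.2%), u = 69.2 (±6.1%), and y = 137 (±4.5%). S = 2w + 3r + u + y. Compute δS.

13.8

Sums and differences: (δS)² = Σ (cᵢ δxᵢ)².
  (2·δw)² = 0.0636;  (3·δr)² = 135;  (δu)² = 17.8;  (δy)² = 38.0
δS = √(191) = 13.8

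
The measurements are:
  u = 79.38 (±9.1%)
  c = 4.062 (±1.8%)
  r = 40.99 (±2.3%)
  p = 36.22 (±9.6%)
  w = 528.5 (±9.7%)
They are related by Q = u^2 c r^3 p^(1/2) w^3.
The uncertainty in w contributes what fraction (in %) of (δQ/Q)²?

67.6%

(δQ/Q)² = (2·δu/u)² + (1·δc/c)² + (3·δr/r)² + (½·δp/p)² + (3·δw/w)²
  u term: (2×0.0910)² = 0.0331
  c term: (1×0.0180)² = 0.000324
  r term: (3×0.0230)² = 0.00476
  p term: (0.5×0.0960)² = 0.00230
  w term: (3×0.0970)² = 0.0847
Total = 0.125. Share from w = 0.0847/0.125 = 0.676.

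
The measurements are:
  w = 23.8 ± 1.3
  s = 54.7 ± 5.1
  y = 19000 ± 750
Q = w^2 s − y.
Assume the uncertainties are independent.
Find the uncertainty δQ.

4510

Let p = w^2·s = 31000. δp/p = √((2·δw/w)² + (1·δs/s)²) = √(0.0119 + 0.00869) = 0.144, so δp = 4450.
Q = p − y: δQ = √(δp² + δy²) = √(1.98e+07 + 5.62e+05) = 4510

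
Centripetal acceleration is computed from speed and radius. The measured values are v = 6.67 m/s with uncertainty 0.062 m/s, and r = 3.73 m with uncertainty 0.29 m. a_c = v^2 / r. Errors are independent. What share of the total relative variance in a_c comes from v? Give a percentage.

(δa_c/a_c)² = (2·δv/v)² + (-1·δr/r)²
  v term: (2×0.00930)² = 0.000346
  r term: (-1×0.0777)² = 0.00604
Total = 0.00639. Share from v = 0.000346/0.00639 = 0.0541.

5.41%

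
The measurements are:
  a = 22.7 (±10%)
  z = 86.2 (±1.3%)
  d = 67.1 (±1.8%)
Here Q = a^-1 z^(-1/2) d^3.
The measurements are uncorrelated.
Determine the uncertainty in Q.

For a monomial Q ∝ a^-1, z^(-1/2), d^3, fractional errors add in quadrature:
  (-1·δa/a)² = (-1×0.100)² = 0.0100;  (−½·δz/z)² = (-0.5×0.0130)² = 4.22e-05;  (3·δd/d)² = (3×0.0180)² = 0.00292
δQ/Q = √(0.0130) = 0.114
Q = 1430, so δQ = 0.114 × 1430 = 163.

163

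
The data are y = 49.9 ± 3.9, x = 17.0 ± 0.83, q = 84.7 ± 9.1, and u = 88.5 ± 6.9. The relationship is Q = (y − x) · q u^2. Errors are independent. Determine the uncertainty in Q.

Let w = y − x = 32.9. δw = √(δy² + δx²) = √(15.2 + 0.689) = 3.99, so δw/w = 0.121.
Q is then a monomial in w, q, u:
δQ/Q = √((δw/w)² + (1·δq/q)² + (2·δu/u)²) = √(0.0147 + 0.0115 + 0.0243) = 0.225
Q = 2.18e+07, so δQ = 0.225 × 2.18e+07 = 4.91e+06.

4.91e+06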